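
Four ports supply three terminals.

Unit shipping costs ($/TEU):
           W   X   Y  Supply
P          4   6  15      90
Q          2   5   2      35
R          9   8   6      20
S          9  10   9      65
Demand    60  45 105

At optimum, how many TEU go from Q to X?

Solving gives:
  P→W: 60 × $4 = $240
  P→X: 30 × $6 = $180
  Q→Y: 35 × $2 = $70
  R→Y: 20 × $6 = $120
  S→X: 15 × $10 = $150
  S→Y: 50 × $9 = $450
Total cost = $1210.
The route Q→X is not used.

0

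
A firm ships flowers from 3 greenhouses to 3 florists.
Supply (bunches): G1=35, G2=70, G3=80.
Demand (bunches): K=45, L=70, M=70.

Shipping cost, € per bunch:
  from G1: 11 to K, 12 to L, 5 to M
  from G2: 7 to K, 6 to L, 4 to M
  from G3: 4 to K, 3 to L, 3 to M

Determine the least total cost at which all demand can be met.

810

Optimal allocation:
  G1 to M: 35 × €5 = €175
  G2 to K: 35 × €7 = €245
  G2 to M: 35 × €4 = €140
  G3 to K: 10 × €4 = €40
  G3 to L: 70 × €3 = €210
Total = 175 + 245 + 140 + 40 + 210 = €810.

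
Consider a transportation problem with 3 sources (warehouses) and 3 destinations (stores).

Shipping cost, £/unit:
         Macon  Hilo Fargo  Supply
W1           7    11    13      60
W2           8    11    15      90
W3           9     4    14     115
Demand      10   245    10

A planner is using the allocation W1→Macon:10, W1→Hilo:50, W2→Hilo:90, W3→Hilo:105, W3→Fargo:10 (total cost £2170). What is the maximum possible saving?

80

Current plan cost = 10·7 + 50·11 + 90·11 + 105·4 + 10·14 = £2170.
Optimal plan:
  W1->Macon: 10 units
  W1->Hilo: 40 units
  W1->Fargo: 10 units
  W2->Hilo: 90 units
  W3->Hilo: 115 units
Optimal cost = £2090.
Saving = 2170 − 2090 = £80.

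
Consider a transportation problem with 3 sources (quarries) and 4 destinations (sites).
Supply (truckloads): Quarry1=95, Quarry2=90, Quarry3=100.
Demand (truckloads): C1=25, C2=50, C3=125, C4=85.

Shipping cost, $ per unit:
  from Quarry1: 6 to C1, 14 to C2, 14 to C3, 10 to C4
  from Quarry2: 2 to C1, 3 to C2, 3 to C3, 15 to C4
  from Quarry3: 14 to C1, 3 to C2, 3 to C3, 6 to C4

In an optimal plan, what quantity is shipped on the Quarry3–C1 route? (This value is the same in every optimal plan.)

Solving gives:
  Quarry1 to C1: 10 × $6 = $60
  Quarry1 to C4: 85 × $10 = $850
  Quarry2 to C1: 15 × $2 = $30
  Quarry2 to C2: 50 × $3 = $150
  Quarry2 to C3: 25 × $3 = $75
  Quarry3 to C3: 100 × $3 = $300
Total cost = $1465.
The route Quarry3→C1 is not used.

0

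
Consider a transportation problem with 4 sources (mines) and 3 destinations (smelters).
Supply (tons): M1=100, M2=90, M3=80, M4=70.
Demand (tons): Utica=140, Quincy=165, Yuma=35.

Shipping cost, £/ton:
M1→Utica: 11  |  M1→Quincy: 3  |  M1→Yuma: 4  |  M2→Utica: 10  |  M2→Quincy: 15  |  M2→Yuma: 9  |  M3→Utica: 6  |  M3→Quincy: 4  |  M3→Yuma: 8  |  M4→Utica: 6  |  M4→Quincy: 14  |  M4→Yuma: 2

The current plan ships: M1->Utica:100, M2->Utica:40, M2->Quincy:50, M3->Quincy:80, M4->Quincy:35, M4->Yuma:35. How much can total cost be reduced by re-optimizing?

1300

Current plan cost = 100·11 + 40·10 + 50·15 + 80·4 + 35·14 + 35·2 = £3130.
Optimal plan:
  M1 to Quincy: 100 tons
  M2 to Utica: 90 tons
  M3 to Utica: 15 tons
  M3 to Quincy: 65 tons
  M4 to Utica: 35 tons
  M4 to Yuma: 35 tons
Optimal cost = £1830.
Saving = 3130 − 1830 = £1300.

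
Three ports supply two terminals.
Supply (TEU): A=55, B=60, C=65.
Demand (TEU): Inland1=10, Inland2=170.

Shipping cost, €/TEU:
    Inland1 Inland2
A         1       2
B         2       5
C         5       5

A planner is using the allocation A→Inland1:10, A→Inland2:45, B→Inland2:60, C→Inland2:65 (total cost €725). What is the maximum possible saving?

20

Current plan cost = 10·1 + 45·2 + 60·5 + 65·5 = €725.
Optimal plan:
  A->Inland2: 55 × €2 = €110
  B->Inland1: 10 × €2 = €20
  B->Inland2: 50 × €5 = €250
  C->Inland2: 65 × €5 = €325
Optimal cost = €705.
Saving = 725 − 705 = €20.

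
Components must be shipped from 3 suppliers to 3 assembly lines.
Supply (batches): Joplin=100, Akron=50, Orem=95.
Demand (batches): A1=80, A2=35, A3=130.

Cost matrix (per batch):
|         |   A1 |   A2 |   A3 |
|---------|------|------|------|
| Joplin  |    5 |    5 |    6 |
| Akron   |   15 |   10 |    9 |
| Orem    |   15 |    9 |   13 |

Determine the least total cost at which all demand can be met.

2065

Optimal allocation:
  Joplin->A1: 80 × 5 = 400
  Joplin->A3: 20 × 6 = 120
  Akron->A3: 50 × 9 = 450
  Orem->A2: 35 × 9 = 315
  Orem->A3: 60 × 13 = 780
Total = 400 + 120 + 450 + 315 + 780 = 2065.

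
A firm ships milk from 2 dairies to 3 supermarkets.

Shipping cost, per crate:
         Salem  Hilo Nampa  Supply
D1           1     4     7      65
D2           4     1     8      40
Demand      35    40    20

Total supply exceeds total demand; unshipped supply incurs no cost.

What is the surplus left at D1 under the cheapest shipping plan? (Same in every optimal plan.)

An optimal plan:
  D1->Salem: 35 crates
  D1->Nampa: 20 crates
  D2->Hilo: 40 crates
Total cost = 215.
D1 ships 55 of its 65, leaving 10.

10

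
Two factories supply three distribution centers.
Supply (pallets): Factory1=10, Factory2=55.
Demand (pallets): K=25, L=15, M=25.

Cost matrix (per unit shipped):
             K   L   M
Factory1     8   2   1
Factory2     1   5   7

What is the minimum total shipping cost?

One minimum-cost allocation:
  Factory1 to M: 10 × 1 = 10
  Factory2 to K: 25 × 1 = 25
  Factory2 to L: 15 × 5 = 75
  Factory2 to M: 15 × 7 = 105
Total = 10 + 25 + 75 + 105 = 215.

215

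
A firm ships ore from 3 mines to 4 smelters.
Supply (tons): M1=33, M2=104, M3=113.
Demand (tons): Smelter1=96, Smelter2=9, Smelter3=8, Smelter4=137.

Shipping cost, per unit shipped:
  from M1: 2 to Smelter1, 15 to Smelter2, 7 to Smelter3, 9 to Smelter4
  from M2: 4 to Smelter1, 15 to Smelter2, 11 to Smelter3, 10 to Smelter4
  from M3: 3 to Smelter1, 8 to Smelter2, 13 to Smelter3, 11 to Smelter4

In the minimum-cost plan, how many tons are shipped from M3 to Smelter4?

8

Optimal shipments:
  M1–Smelter3: 8 tons
  M1–Smelter4: 25 tons
  M2–Smelter4: 104 tons
  M3–Smelter1: 96 tons
  M3–Smelter2: 9 tons
  M3–Smelter4: 8 tons
Total cost = 1769.
So M3→Smelter4 carries 8 tons.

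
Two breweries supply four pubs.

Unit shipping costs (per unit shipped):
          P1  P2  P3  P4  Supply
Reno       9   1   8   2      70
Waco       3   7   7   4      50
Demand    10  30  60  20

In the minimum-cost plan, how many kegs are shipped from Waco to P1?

Solving gives:
  Reno->P2: 30 × 1 = 30
  Reno->P3: 20 × 8 = 160
  Reno->P4: 20 × 2 = 40
  Waco->P1: 10 × 3 = 30
  Waco->P3: 40 × 7 = 280
Total cost = 540.
So Waco→P1 carries 10 kegs.

10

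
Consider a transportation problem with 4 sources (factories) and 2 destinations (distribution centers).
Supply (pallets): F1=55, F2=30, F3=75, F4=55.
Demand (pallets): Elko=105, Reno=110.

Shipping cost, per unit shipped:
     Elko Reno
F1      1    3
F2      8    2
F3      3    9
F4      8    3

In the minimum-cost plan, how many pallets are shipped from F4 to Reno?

Optimal shipments:
  F1–Elko: 30 × 1 = 30
  F1–Reno: 25 × 3 = 75
  F2–Reno: 30 × 2 = 60
  F3–Elko: 75 × 3 = 225
  F4–Reno: 55 × 3 = 165
Total cost = 555.
So F4→Reno carries 55 pallets.

55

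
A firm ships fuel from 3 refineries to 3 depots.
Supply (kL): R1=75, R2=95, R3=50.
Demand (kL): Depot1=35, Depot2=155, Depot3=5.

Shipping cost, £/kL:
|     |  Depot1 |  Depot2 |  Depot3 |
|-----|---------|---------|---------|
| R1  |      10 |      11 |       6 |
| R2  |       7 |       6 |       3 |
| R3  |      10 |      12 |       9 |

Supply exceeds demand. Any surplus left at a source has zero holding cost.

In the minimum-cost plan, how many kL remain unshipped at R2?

0

An optimal plan:
  R1–Depot2: 60 × £11 = £660
  R1–Depot3: 5 × £6 = £30
  R2–Depot2: 95 × £6 = £570
  R3–Depot1: 35 × £10 = £350
Total cost = £1610.
R2 ships 95 of its 95, leaving 0.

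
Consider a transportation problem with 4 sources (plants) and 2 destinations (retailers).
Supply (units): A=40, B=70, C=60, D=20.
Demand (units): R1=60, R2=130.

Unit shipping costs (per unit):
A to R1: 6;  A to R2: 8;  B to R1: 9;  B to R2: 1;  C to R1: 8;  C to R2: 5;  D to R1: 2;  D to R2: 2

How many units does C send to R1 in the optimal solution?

0

Solving gives:
  A→R1: 40 × 6 = 240
  B→R2: 70 × 1 = 70
  C→R2: 60 × 5 = 300
  D→R1: 20 × 2 = 40
Total cost = 650.
The route C→R1 is not used.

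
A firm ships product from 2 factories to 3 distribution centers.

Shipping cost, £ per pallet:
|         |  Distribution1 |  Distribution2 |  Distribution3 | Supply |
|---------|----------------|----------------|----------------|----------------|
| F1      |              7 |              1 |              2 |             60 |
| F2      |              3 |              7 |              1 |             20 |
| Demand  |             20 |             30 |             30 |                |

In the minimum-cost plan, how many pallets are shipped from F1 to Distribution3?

30

Optimal shipments:
  F1→Distribution2: 30 × £1 = £30
  F1→Distribution3: 30 × £2 = £60
  F2→Distribution1: 20 × £3 = £60
Total cost = £150.
So F1→Distribution3 carries 30 pallets.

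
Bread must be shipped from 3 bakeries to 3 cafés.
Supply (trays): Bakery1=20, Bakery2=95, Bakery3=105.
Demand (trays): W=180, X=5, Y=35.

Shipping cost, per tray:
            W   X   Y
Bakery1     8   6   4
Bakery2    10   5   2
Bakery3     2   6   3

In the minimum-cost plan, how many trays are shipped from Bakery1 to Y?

Solving gives:
  Bakery1->W: 20 × 8 = 160
  Bakery2->W: 55 × 10 = 550
  Bakery2->X: 5 × 5 = 25
  Bakery2->Y: 35 × 2 = 70
  Bakery3->W: 105 × 2 = 210
Total cost = 1015.
The route Bakery1→Y is not used.

0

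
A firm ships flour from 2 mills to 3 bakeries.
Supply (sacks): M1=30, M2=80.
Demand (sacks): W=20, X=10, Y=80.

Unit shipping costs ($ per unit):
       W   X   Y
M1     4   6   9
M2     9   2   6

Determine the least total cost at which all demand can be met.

610

Optimal allocation:
  M1->W: 20 × $4 = $80
  M1->Y: 10 × $9 = $90
  M2->X: 10 × $2 = $20
  M2->Y: 70 × $6 = $420
Total = 80 + 90 + 20 + 420 = $610.
(Supply check: M1 ships 30; M2 ships 80.)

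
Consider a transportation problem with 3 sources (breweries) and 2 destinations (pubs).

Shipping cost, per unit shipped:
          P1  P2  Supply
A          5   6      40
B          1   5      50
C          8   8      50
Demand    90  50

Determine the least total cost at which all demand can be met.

650

A cheapest plan:
  A–P1: 40 × 5 = 200
  B–P1: 50 × 1 = 50
  C–P2: 50 × 8 = 400
Total = 200 + 50 + 400 = 650.
(Supply check: A ships 40; B ships 50; C ships 50.)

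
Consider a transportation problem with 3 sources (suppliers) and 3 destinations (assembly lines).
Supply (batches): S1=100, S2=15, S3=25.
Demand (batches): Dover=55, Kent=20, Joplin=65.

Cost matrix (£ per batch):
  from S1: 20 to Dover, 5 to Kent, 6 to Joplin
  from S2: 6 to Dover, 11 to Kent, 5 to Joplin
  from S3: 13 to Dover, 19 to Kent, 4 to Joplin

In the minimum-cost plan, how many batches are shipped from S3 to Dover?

25

Optimal shipments:
  S1–Dover: 15 × £20 = £300
  S1–Kent: 20 × £5 = £100
  S1–Joplin: 65 × £6 = £390
  S2–Dover: 15 × £6 = £90
  S3–Dover: 25 × £13 = £325
Total cost = £1205.
So S3→Dover carries 25 batches.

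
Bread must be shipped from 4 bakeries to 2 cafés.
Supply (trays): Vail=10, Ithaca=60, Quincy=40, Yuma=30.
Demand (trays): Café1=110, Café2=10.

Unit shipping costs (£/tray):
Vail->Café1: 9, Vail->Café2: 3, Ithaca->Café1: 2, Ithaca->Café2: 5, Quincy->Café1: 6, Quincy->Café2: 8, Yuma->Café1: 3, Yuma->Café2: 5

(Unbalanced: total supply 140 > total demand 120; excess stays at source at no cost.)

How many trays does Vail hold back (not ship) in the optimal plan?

Minimum-cost shipments:
  Vail->Café2: 10 trays
  Ithaca->Café1: 60 trays
  Quincy->Café1: 20 trays
  Yuma->Café1: 30 trays
Total cost = £360.
Vail ships 10 of its 10, leaving 0.

0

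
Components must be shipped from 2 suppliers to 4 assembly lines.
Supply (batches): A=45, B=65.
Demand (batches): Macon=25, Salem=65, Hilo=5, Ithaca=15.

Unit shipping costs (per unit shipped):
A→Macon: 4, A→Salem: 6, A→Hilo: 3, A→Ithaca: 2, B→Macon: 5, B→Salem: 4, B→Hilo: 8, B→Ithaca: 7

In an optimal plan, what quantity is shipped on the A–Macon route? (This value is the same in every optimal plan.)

Optimal shipments:
  A to Macon: 25 × 4 = 100
  A to Hilo: 5 × 3 = 15
  A to Ithaca: 15 × 2 = 30
  B to Salem: 65 × 4 = 260
Total cost = 405.
So A→Macon carries 25 batches.

25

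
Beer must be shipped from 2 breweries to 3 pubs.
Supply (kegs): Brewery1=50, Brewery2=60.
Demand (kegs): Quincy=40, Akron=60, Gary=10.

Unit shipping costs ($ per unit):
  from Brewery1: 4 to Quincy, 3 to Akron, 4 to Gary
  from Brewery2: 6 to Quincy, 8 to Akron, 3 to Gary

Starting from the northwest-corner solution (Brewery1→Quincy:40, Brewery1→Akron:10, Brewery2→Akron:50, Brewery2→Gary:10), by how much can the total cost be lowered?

Current plan cost = 40·4 + 10·3 + 50·8 + 10·3 = $620.
Optimal plan:
  Brewery1->Akron: 50 × $3 = $150
  Brewery2->Quincy: 40 × $6 = $240
  Brewery2->Akron: 10 × $8 = $80
  Brewery2->Gary: 10 × $3 = $30
Optimal cost = $500.
Saving = 620 − 500 = $120.

120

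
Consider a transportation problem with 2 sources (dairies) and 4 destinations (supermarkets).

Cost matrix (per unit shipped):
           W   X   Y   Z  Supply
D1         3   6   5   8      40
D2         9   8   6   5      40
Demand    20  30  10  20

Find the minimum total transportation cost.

420

One minimum-cost allocation:
  D1 to W: 20 × 3 = 60
  D1 to X: 20 × 6 = 120
  D2 to X: 10 × 8 = 80
  D2 to Y: 10 × 6 = 60
  D2 to Z: 20 × 5 = 100
Total = 60 + 120 + 80 + 60 + 100 = 420.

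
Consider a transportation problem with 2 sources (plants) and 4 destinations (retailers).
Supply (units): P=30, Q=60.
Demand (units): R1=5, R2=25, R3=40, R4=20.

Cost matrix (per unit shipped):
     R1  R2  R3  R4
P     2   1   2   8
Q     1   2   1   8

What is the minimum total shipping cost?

230

One minimum-cost allocation:
  P–R2: 25 × 1 = 25
  P–R4: 5 × 8 = 40
  Q–R1: 5 × 1 = 5
  Q–R3: 40 × 1 = 40
  Q–R4: 15 × 8 = 120
Total = 25 + 40 + 5 + 40 + 120 = 230.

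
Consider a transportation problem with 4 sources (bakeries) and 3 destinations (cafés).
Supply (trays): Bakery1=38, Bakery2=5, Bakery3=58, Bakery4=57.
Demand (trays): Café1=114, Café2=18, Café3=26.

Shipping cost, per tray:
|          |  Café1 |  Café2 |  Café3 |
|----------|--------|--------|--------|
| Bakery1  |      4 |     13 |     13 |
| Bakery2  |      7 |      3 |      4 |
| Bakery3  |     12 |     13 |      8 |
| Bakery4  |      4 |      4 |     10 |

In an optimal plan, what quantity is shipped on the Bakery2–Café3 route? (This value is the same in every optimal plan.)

0

Solving gives:
  Bakery1 to Café1: 38 × 4 = 152
  Bakery2 to Café2: 5 × 3 = 15
  Bakery3 to Café1: 32 × 12 = 384
  Bakery3 to Café3: 26 × 8 = 208
  Bakery4 to Café1: 44 × 4 = 176
  Bakery4 to Café2: 13 × 4 = 52
Total cost = 987.
The route Bakery2→Café3 is not used.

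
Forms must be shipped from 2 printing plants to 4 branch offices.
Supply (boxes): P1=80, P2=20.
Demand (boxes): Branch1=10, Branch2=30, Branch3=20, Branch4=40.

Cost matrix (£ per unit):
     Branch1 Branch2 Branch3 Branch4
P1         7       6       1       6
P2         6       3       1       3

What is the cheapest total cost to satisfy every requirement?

Optimal allocation:
  P1->Branch1: 10 × £7 = £70
  P1->Branch2: 30 × £6 = £180
  P1->Branch3: 20 × £1 = £20
  P1->Branch4: 20 × £6 = £120
  P2->Branch4: 20 × £3 = £60
Total = 70 + 180 + 20 + 120 + 60 = £450.

450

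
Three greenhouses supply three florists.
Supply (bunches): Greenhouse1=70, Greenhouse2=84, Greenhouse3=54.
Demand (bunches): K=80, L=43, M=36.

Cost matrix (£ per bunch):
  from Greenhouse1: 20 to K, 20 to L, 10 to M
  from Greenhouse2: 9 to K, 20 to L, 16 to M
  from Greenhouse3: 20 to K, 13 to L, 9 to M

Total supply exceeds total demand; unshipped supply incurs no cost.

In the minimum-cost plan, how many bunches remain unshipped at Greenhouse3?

0

Minimum-cost shipments:
  Greenhouse1 to M: 25 × £10 = £250
  Greenhouse2 to K: 80 × £9 = £720
  Greenhouse3 to L: 43 × £13 = £559
  Greenhouse3 to M: 11 × £9 = £99
Total cost = £1628.
Greenhouse3 ships 54 of its 54, leaving 0.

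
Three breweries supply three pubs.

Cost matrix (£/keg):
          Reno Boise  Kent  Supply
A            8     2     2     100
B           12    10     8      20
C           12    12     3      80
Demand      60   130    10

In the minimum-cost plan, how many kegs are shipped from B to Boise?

Optimal shipments:
  A->Boise: 100 × £2 = £200
  B->Boise: 20 × £10 = £200
  C->Reno: 60 × £12 = £720
  C->Boise: 10 × £12 = £120
  C->Kent: 10 × £3 = £30
Total cost = £1270.
So B→Boise carries 20 kegs.

20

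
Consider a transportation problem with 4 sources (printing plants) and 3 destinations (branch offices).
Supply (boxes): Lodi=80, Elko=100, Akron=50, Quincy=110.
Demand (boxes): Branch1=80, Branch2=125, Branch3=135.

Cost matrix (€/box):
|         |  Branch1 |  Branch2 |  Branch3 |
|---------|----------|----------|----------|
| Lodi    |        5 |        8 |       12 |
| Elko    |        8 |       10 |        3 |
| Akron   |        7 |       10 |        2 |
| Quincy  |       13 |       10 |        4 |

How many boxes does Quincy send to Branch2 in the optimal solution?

110

Solving gives:
  Lodi–Branch1: 80 boxes
  Elko–Branch2: 15 boxes
  Elko–Branch3: 85 boxes
  Akron–Branch3: 50 boxes
  Quincy–Branch2: 110 boxes
Total cost = €2005.
So Quincy→Branch2 carries 110 boxes.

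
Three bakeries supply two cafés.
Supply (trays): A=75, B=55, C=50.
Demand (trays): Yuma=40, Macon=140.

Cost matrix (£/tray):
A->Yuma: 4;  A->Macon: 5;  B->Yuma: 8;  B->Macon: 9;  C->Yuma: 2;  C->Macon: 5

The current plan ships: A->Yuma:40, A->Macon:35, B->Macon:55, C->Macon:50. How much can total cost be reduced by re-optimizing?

80

Current plan cost = 40·4 + 35·5 + 55·9 + 50·5 = £1080.
Optimal plan:
  A→Macon: 75 × £5 = £375
  B→Macon: 55 × £9 = £495
  C→Yuma: 40 × £2 = £80
  C→Macon: 10 × £5 = £50
Optimal cost = £1000.
Saving = 1080 − 1000 = £80.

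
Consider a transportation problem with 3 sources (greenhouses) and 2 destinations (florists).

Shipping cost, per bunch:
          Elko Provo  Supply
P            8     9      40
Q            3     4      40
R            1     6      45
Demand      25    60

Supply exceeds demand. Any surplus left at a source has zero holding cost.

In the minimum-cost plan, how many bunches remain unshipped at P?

Minimum-cost shipments:
  Q→Provo: 40 × 4 = 160
  R→Elko: 25 × 1 = 25
  R→Provo: 20 × 6 = 120
Total cost = 305.
P ships 0 of its 40, leaving 40.

40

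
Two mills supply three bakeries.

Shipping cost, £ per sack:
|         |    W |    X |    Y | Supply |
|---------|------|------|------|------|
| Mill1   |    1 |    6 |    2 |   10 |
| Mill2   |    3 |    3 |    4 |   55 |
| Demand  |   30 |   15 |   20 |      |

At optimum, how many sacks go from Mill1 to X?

0

Optimal shipments:
  Mill1->W: 10 × £1 = £10
  Mill2->W: 20 × £3 = £60
  Mill2->X: 15 × £3 = £45
  Mill2->Y: 20 × £4 = £80
Total cost = £195.
The route Mill1→X is not used.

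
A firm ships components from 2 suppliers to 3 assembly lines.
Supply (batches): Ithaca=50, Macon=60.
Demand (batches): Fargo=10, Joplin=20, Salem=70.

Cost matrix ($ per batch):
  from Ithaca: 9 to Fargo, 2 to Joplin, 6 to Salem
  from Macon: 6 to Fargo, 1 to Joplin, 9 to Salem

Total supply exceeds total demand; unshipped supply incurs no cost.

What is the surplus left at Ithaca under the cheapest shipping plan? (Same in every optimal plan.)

0

Minimum-cost shipments:
  Ithaca→Salem: 50 × $6 = $300
  Macon→Fargo: 10 × $6 = $60
  Macon→Joplin: 20 × $1 = $20
  Macon→Salem: 20 × $9 = $180
Total cost = $560.
Ithaca ships 50 of its 50, leaving 0.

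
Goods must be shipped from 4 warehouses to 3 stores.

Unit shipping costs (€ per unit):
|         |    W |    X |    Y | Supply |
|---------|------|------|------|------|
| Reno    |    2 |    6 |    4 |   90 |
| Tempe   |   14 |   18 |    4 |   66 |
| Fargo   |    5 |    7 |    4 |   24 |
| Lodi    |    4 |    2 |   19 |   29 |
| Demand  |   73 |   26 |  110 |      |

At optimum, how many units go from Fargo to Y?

24

Solving gives:
  Reno→W: 70 × €2 = €140
  Reno→Y: 20 × €4 = €80
  Tempe→Y: 66 × €4 = €264
  Fargo→Y: 24 × €4 = €96
  Lodi→W: 3 × €4 = €12
  Lodi→X: 26 × €2 = €52
Total cost = €644.
So Fargo→Y carries 24 units.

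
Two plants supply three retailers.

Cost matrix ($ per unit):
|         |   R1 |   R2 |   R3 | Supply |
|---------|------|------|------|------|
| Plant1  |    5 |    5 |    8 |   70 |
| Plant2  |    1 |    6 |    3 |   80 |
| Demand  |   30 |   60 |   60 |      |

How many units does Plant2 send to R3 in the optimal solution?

60

Solving gives:
  Plant1–R1: 10 × $5 = $50
  Plant1–R2: 60 × $5 = $300
  Plant2–R1: 20 × $1 = $20
  Plant2–R3: 60 × $3 = $180
Total cost = $550.
So Plant2→R3 carries 60 units.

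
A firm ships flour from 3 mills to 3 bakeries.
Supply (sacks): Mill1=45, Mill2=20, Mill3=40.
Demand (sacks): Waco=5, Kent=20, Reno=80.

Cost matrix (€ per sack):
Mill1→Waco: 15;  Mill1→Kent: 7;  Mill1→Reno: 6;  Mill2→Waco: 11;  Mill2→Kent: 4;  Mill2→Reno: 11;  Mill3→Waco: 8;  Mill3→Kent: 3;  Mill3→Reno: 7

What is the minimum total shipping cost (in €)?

635

Optimal allocation:
  Mill1→Reno: 45 × €6 = €270
  Mill2→Kent: 20 × €4 = €80
  Mill3→Waco: 5 × €8 = €40
  Mill3→Reno: 35 × €7 = €245
Total = 270 + 80 + 40 + 245 = €635.
(Supply check: Mill1 ships 45; Mill2 ships 20; Mill3 ships 40.)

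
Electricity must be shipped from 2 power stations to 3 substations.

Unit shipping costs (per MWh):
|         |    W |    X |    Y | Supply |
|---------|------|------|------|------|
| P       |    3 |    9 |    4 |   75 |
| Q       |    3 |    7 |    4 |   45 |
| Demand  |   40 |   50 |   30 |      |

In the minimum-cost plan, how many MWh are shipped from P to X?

Solving gives:
  P->W: 40 MWh
  P->X: 5 MWh
  P->Y: 30 MWh
  Q->X: 45 MWh
Total cost = 600.
So P→X carries 5 MWh.

5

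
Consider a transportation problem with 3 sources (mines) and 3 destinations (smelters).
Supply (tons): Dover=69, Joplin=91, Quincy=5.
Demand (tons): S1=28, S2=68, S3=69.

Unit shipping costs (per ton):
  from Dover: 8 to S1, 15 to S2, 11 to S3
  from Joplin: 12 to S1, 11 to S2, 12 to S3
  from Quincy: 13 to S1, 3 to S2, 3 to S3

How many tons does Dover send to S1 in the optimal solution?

Solving gives:
  Dover to S1: 28 × 8 = 224
  Dover to S3: 41 × 11 = 451
  Joplin to S2: 68 × 11 = 748
  Joplin to S3: 23 × 12 = 276
  Quincy to S3: 5 × 3 = 15
Total cost = 1714.
So Dover→S1 carries 28 tons.

28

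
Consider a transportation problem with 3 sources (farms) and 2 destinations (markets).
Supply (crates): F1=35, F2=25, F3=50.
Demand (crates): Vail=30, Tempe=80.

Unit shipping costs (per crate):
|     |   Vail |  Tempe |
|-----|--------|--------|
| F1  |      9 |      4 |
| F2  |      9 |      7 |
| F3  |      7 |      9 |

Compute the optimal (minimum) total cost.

An optimal shipping plan:
  F1–Tempe: 35 crates
  F2–Tempe: 25 crates
  F3–Vail: 30 crates
  F3–Tempe: 20 crates
Total cost = 705.

705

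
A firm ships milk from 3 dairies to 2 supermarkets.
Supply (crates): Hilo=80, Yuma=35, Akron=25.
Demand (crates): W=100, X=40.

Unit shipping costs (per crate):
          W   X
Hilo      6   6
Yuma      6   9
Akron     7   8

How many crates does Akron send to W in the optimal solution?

25

Solving gives:
  Hilo–W: 40 crates
  Hilo–X: 40 crates
  Yuma–W: 35 crates
  Akron–W: 25 crates
Total cost = 865.
So Akron→W carries 25 crates.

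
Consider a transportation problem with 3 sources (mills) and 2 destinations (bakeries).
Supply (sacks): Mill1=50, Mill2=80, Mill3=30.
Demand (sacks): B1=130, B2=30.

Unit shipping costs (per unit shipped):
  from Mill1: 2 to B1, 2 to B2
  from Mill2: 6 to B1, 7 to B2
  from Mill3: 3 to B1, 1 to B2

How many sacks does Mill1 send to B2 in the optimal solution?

0

Solving gives:
  Mill1->B1: 50 × 2 = 100
  Mill2->B1: 80 × 6 = 480
  Mill3->B2: 30 × 1 = 30
Total cost = 610.
The route Mill1→B2 is not used.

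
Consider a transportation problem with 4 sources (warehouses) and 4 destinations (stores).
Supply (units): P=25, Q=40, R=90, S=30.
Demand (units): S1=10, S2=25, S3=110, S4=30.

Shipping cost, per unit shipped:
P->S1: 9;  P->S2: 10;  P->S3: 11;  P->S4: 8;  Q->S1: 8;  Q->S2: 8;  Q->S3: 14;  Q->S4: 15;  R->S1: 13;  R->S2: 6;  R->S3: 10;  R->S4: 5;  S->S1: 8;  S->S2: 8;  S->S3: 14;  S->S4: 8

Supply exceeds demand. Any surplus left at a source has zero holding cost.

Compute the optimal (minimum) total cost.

One minimum-cost allocation:
  P to S3: 25 × 11 = 275
  Q to S1: 5 × 8 = 40
  Q to S2: 25 × 8 = 200
  R to S3: 85 × 10 = 850
  R to S4: 5 × 5 = 25
  S to S1: 5 × 8 = 40
  S to S4: 25 × 8 = 200
Total = 275 + 40 + 200 + 850 + 25 + 40 + 200 = 1630.
(Supply check: P ships 25; Q ships 30; R ships 90; S ships 30.)

1630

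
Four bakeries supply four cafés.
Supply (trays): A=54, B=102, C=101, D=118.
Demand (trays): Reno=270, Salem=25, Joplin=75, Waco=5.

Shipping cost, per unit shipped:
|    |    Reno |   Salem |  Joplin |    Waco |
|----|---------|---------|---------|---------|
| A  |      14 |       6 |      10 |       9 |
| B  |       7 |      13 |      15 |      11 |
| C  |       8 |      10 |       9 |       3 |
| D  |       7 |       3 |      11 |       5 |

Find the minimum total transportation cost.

2784

A cheapest plan:
  A->Joplin: 54 × 10 = 540
  B->Reno: 102 × 7 = 714
  C->Reno: 75 × 8 = 600
  C->Joplin: 21 × 9 = 189
  C->Waco: 5 × 3 = 15
  D->Reno: 93 × 7 = 651
  D->Salem: 25 × 3 = 75
Total = 540 + 714 + 600 + 189 + 15 + 651 + 75 = 2784.
(Supply check: A ships 54; B ships 102; C ships 101; D ships 118.)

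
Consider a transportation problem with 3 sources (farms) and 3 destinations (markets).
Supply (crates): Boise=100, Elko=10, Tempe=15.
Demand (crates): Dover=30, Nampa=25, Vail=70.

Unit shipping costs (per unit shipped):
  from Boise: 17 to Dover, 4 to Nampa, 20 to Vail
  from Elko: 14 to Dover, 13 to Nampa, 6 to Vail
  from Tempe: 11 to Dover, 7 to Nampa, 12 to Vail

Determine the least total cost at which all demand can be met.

1750

Optimal allocation:
  Boise to Dover: 30 crates
  Boise to Nampa: 25 crates
  Boise to Vail: 45 crates
  Elko to Vail: 10 crates
  Tempe to Vail: 15 crates
Total cost = 1750.
(Supply check: Boise ships 100; Elko ships 10; Tempe ships 15.)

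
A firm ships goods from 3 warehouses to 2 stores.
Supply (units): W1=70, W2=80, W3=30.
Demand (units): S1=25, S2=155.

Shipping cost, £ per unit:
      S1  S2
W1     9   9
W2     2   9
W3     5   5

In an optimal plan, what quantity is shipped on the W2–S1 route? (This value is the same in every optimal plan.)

25

The minimum-cost plan:
  W1->S2: 70 × £9 = £630
  W2->S1: 25 × £2 = £50
  W2->S2: 55 × £9 = £495
  W3->S2: 30 × £5 = £150
Total cost = £1325.
So W2→S1 carries 25 units.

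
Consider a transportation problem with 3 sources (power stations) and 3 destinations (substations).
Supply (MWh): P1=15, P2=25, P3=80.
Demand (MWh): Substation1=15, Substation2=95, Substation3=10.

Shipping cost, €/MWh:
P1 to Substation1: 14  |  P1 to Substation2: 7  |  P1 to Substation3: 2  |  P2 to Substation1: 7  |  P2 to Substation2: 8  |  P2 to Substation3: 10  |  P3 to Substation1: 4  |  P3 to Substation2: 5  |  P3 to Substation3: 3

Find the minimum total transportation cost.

One minimum-cost allocation:
  P1 to Substation2: 5 × €7 = €35
  P1 to Substation3: 10 × €2 = €20
  P2 to Substation1: 15 × €7 = €105
  P2 to Substation2: 10 × €8 = €80
  P3 to Substation2: 80 × €5 = €400
Total = 35 + 20 + 105 + 80 + 400 = €640.
(Supply check: P1 ships 15; P2 ships 25; P3 ships 80.)

640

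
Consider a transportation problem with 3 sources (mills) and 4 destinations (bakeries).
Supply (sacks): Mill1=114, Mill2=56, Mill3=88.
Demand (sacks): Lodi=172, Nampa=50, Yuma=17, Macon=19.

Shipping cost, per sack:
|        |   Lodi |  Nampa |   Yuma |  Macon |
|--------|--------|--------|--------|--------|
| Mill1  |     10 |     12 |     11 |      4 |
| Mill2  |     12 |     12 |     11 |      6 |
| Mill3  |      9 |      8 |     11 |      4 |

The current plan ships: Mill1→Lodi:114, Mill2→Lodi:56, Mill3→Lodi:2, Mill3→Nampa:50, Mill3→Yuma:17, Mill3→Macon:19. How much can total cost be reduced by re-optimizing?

Current plan cost = 114·10 + 56·12 + 2·9 + 50·8 + 17·11 + 19·4 = 2493.
Optimal plan:
  Mill1–Lodi: 95 × 10 = 950
  Mill1–Macon: 19 × 4 = 76
  Mill2–Lodi: 39 × 12 = 468
  Mill2–Yuma: 17 × 11 = 187
  Mill3–Lodi: 38 × 9 = 342
  Mill3–Nampa: 50 × 8 = 400
Optimal cost = 2423.
Saving = 2493 − 2423 = 70.

70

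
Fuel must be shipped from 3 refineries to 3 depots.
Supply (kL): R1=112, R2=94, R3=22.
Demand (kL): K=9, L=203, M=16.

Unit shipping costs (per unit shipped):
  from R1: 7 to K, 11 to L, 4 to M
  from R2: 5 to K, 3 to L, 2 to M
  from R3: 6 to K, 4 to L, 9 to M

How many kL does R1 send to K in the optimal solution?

9

Optimal shipments:
  R1–K: 9 × 7 = 63
  R1–L: 87 × 11 = 957
  R1–M: 16 × 4 = 64
  R2–L: 94 × 3 = 282
  R3–L: 22 × 4 = 88
Total cost = 1454.
So R1→K carries 9 kL.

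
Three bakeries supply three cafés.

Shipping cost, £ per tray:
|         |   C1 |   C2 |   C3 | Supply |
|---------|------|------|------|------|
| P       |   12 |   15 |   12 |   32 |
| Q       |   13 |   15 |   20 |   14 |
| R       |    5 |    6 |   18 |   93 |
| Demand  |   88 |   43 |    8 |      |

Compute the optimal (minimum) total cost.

One minimum-cost allocation:
  P→C1: 24 × £12 = £288
  P→C3: 8 × £12 = £96
  Q→C1: 14 × £13 = £182
  R→C1: 50 × £5 = £250
  R→C2: 43 × £6 = £258
Total = 288 + 96 + 182 + 250 + 258 = £1074.
(Supply check: P ships 32; Q ships 14; R ships 93.)

1074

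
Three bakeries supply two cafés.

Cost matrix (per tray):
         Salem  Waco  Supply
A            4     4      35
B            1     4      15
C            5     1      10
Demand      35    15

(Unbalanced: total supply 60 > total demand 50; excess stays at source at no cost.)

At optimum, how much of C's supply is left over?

0

An optimal plan:
  A to Salem: 20 × 4 = 80
  A to Waco: 5 × 4 = 20
  B to Salem: 15 × 1 = 15
  C to Waco: 10 × 1 = 10
Total cost = 125.
C ships 10 of its 10, leaving 0.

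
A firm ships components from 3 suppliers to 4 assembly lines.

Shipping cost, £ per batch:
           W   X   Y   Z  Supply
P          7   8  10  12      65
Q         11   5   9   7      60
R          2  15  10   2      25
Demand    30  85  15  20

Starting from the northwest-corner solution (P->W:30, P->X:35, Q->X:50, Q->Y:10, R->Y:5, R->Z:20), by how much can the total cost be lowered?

Current plan cost = 30·7 + 35·8 + 50·5 + 10·9 + 5·10 + 20·2 = £920.
Optimal plan:
  P→W: 25 × £7 = £175
  P→X: 25 × £8 = £200
  P→Y: 15 × £10 = £150
  Q→X: 60 × £5 = £300
  R→W: 5 × £2 = £10
  R→Z: 20 × £2 = £40
Optimal cost = £875.
Saving = 920 − 875 = £45.

45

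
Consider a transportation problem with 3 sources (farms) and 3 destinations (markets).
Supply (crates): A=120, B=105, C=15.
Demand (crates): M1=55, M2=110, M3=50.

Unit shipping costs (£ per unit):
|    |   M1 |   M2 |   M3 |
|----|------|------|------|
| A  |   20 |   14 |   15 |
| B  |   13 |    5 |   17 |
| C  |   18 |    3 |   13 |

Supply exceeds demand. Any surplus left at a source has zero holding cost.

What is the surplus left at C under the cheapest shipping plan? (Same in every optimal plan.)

0

An optimal plan:
  A to M1: 45 × £20 = £900
  A to M3: 50 × £15 = £750
  B to M1: 10 × £13 = £130
  B to M2: 95 × £5 = £475
  C to M2: 15 × £3 = £45
Total cost = £2300.
C ships 15 of its 15, leaving 0.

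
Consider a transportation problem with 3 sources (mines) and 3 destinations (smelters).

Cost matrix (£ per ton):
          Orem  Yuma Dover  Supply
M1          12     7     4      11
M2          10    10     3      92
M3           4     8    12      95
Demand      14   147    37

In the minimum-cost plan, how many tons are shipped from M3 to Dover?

0

Solving gives:
  M1 to Yuma: 11 × £7 = £77
  M2 to Yuma: 55 × £10 = £550
  M2 to Dover: 37 × £3 = £111
  M3 to Orem: 14 × £4 = £56
  M3 to Yuma: 81 × £8 = £648
Total cost = £1442.
The route M3→Dover is not used.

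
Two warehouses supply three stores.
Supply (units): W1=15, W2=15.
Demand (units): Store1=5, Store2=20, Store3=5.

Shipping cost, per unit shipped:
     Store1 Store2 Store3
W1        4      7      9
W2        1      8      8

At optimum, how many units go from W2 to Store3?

The minimum-cost plan:
  W1->Store2: 15 × 7 = 105
  W2->Store1: 5 × 1 = 5
  W2->Store2: 5 × 8 = 40
  W2->Store3: 5 × 8 = 40
Total cost = 190.
So W2→Store3 carries 5 units.

5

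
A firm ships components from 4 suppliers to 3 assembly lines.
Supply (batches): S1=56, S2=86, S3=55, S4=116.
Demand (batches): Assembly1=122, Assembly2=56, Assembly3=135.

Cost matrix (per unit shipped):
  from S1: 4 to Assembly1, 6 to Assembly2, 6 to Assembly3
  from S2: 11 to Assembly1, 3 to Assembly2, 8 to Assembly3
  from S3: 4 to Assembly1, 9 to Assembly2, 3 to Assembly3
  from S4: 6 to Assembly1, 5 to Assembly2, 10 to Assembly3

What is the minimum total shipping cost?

1593

One minimum-cost allocation:
  S1→Assembly1: 6 × 4 = 24
  S1→Assembly3: 50 × 6 = 300
  S2→Assembly2: 56 × 3 = 168
  S2→Assembly3: 30 × 8 = 240
  S3→Assembly3: 55 × 3 = 165
  S4→Assembly1: 116 × 6 = 696
Total = 24 + 300 + 168 + 240 + 165 + 696 = 1593.
(Supply check: S1 ships 56; S2 ships 86; S3 ships 55; S4 ships 116.)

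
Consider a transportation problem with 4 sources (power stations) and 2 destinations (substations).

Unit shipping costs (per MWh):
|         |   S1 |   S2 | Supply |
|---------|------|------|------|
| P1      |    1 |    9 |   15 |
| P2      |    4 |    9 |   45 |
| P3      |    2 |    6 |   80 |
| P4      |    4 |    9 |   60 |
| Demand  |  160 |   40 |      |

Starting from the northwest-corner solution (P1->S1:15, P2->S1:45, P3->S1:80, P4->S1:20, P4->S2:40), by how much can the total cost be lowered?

40

Current plan cost = 15·1 + 45·4 + 80·2 + 20·4 + 40·9 = 795.
Optimal plan:
  P1–S1: 15 MWh
  P2–S1: 45 MWh
  P3–S1: 40 MWh
  P3–S2: 40 MWh
  P4–S1: 60 MWh
Optimal cost = 755.
Saving = 795 − 755 = 40.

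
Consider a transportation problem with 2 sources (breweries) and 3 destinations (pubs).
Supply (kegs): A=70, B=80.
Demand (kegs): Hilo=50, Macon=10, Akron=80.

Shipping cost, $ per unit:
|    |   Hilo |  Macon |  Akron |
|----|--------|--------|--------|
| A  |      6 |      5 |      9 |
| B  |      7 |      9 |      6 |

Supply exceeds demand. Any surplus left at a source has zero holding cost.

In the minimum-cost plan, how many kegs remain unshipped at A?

10

An optimal plan:
  A->Hilo: 50 × $6 = $300
  A->Macon: 10 × $5 = $50
  B->Akron: 80 × $6 = $480
Total cost = $830.
A ships 60 of its 70, leaving 10.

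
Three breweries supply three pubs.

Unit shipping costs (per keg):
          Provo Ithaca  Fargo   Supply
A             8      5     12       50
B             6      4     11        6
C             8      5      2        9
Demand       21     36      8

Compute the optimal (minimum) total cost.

An optimal shipping plan:
  A→Provo: 14 × 8 = 112
  A→Ithaca: 36 × 5 = 180
  B→Provo: 6 × 6 = 36
  C→Provo: 1 × 8 = 8
  C→Fargo: 8 × 2 = 16
Total = 112 + 180 + 36 + 8 + 16 = 352.
(Supply check: A ships 50; B ships 6; C ships 9.)

352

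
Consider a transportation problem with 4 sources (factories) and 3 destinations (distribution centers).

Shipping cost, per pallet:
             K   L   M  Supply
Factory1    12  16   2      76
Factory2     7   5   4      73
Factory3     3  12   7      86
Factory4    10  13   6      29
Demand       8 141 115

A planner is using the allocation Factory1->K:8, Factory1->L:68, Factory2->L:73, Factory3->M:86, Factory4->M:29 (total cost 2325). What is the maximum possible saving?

724

Current plan cost = 8·12 + 68·16 + 73·5 + 86·7 + 29·6 = 2325.
Optimal plan:
  Factory1->M: 76 × 2 = 152
  Factory2->L: 73 × 5 = 365
  Factory3->K: 8 × 3 = 24
  Factory3->L: 68 × 12 = 816
  Factory3->M: 10 × 7 = 70
  Factory4->M: 29 × 6 = 174
Optimal cost = 1601.
Saving = 2325 − 1601 = 724.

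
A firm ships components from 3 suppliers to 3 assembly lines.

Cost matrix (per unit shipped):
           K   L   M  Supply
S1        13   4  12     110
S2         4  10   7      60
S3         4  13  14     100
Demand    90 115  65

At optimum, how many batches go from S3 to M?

Optimal shipments:
  S1 to L: 110 × 4 = 440
  S2 to M: 60 × 7 = 420
  S3 to K: 90 × 4 = 360
  S3 to L: 5 × 13 = 65
  S3 to M: 5 × 14 = 70
Total cost = 1355.
So S3→M carries 5 batches.

5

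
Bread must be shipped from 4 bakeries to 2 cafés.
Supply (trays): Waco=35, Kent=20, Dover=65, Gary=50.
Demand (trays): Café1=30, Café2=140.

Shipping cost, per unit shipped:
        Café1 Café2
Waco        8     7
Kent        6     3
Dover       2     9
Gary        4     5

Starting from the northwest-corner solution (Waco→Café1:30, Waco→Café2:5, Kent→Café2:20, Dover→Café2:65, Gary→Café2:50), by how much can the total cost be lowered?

Current plan cost = 30·8 + 5·7 + 20·3 + 65·9 + 50·5 = 1170.
Optimal plan:
  Waco–Café2: 35 × 7 = 245
  Kent–Café2: 20 × 3 = 60
  Dover–Café1: 30 × 2 = 60
  Dover–Café2: 35 × 9 = 315
  Gary–Café2: 50 × 5 = 250
Optimal cost = 930.
Saving = 1170 − 930 = 240.

240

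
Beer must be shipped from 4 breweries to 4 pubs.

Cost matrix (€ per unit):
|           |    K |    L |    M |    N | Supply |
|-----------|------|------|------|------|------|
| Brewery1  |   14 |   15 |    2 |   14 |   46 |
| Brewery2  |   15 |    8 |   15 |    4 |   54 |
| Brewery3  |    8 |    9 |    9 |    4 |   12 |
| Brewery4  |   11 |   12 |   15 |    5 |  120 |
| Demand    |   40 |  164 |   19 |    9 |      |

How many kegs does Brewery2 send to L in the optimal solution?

54

The minimum-cost plan:
  Brewery1→L: 27 × €15 = €405
  Brewery1→M: 19 × €2 = €38
  Brewery2→L: 54 × €8 = €432
  Brewery3→K: 12 × €8 = €96
  Brewery4→K: 28 × €11 = €308
  Brewery4→L: 83 × €12 = €996
  Brewery4→N: 9 × €5 = €45
Total cost = €2320.
So Brewery2→L carries 54 kegs.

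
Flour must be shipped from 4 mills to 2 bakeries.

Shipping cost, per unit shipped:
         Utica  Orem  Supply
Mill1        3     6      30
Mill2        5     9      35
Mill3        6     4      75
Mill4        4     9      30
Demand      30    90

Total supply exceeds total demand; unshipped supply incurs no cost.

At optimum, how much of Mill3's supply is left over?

0

Minimum-cost shipments:
  Mill1 to Utica: 15 × 3 = 45
  Mill1 to Orem: 15 × 6 = 90
  Mill3 to Orem: 75 × 4 = 300
  Mill4 to Utica: 15 × 4 = 60
Total cost = 495.
Mill3 ships 75 of its 75, leaving 0.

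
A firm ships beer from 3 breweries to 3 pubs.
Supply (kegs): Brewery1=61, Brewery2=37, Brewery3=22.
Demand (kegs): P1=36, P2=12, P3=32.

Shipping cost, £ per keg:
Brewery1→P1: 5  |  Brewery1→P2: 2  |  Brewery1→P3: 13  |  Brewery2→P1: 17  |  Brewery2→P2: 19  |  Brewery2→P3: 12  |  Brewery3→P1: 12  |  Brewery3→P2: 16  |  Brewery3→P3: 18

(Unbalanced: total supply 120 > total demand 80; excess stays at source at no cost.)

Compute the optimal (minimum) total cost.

588

One minimum-cost allocation:
  Brewery1–P1: 36 × £5 = £180
  Brewery1–P2: 12 × £2 = £24
  Brewery2–P3: 32 × £12 = £384
Total = 180 + 24 + 384 = £588.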